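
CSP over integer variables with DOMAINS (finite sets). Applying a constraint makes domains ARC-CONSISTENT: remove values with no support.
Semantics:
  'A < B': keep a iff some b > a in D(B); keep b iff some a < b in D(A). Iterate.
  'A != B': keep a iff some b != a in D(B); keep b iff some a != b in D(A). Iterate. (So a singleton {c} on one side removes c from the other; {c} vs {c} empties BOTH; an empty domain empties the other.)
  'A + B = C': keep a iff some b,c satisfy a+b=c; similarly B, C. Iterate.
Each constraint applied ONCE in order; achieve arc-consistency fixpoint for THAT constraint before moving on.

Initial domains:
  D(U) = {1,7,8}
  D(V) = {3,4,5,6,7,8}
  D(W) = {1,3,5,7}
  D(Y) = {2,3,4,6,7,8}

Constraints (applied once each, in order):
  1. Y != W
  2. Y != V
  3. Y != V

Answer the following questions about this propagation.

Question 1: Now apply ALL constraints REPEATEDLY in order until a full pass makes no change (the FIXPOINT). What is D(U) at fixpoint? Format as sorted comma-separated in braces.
Answer: {1,7,8}

Derivation:
pass 0 (initial): D(U)={1,7,8}
pass 1: no change
Fixpoint after 1 passes: D(U) = {1,7,8}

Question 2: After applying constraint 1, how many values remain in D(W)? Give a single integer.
Answer: 4

Derivation:
Constraint 1 (Y != W) on D(Y)={2,3,4,6,7,8} D(W)={1,3,5,7}: no change
So after constraint 1: D(W)={1,3,5,7}, size = 4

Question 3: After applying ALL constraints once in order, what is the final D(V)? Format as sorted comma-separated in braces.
Answer: {3,4,5,6,7,8}

Derivation:
Constraint 1 (Y != W) on D(Y)={2,3,4,6,7,8} D(W)={1,3,5,7}: no change
Constraint 2 (Y != V) on D(Y)={2,3,4,6,7,8} D(V)={3,4,5,6,7,8}: no change
Constraint 3 (Y != V) on D(Y)={2,3,4,6,7,8} D(V)={3,4,5,6,7,8}: no change
So after all 3 constraints: D(V) = {3,4,5,6,7,8}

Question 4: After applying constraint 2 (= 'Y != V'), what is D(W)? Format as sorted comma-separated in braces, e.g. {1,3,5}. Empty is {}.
Answer: {1,3,5,7}

Derivation:
Constraint 1 (Y != W) on D(Y)={2,3,4,6,7,8} D(W)={1,3,5,7}: no change
Constraint 2 (Y != V) on D(Y)={2,3,4,6,7,8} D(V)={3,4,5,6,7,8}: no change
So after constraint 2: D(W) = {1,3,5,7}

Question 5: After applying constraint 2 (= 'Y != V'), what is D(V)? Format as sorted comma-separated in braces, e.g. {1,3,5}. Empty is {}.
Answer: {3,4,5,6,7,8}

Derivation:
Constraint 1 (Y != W) on D(Y)={2,3,4,6,7,8} D(W)={1,3,5,7}: no change
Constraint 2 (Y != V) on D(Y)={2,3,4,6,7,8} D(V)={3,4,5,6,7,8}: no change
So after constraint 2: D(V) = {3,4,5,6,7,8}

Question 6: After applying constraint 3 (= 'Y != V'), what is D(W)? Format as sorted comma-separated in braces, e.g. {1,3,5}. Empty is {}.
Answer: {1,3,5,7}

Derivation:
Constraint 1 (Y != W) on D(Y)={2,3,4,6,7,8} D(W)={1,3,5,7}: no change
Constraint 2 (Y != V) on D(Y)={2,3,4,6,7,8} D(V)={3,4,5,6,7,8}: no change
Constraint 3 (Y != V) on D(Y)={2,3,4,6,7,8} D(V)={3,4,5,6,7,8}: no change
So after constraint 3: D(W) = {1,3,5,7}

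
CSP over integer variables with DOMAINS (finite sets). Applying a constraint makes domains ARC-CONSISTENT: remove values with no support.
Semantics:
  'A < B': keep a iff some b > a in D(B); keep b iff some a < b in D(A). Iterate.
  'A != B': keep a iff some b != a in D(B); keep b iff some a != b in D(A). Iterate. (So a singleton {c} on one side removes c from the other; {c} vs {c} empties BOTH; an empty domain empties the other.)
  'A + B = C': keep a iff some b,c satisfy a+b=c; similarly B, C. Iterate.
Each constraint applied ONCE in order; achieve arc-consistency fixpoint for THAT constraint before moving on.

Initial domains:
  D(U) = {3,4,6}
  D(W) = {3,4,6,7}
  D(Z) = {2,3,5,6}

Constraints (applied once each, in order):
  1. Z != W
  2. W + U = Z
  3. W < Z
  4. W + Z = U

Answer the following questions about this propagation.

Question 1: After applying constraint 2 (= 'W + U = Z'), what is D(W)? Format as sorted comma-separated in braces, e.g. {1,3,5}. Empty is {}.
Constraint 1 (Z != W) on D(Z)={2,3,5,6} D(W)={3,4,6,7}: no change
Constraint 2 (W + U = Z) on D(W)={3,4,6,7} D(U)={3,4,6} D(Z)={2,3,5,6}: W {3,4,6,7}->{3}; U {3,4,6}->{3}; Z {2,3,5,6}->{6}
So after constraint 2: D(W) = {3}

Answer: {3}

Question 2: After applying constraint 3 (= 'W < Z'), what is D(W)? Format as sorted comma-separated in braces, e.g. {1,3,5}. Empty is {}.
Answer: {3}

Derivation:
Constraint 1 (Z != W) on D(Z)={2,3,5,6} D(W)={3,4,6,7}: no change
Constraint 2 (W + U = Z) on D(W)={3,4,6,7} D(U)={3,4,6} D(Z)={2,3,5,6}: W {3,4,6,7}->{3}; U {3,4,6}->{3}; Z {2,3,5,6}->{6}
Constraint 3 (W < Z) on D(W)={3} D(Z)={6}: no change
So after constraint 3: D(W) = {3}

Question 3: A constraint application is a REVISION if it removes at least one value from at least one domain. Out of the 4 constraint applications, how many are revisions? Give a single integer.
Answer: 2

Derivation:
Constraint 1 (Z != W) on D(Z)={2,3,5,6} D(W)={3,4,6,7}: no change => not a revision
Constraint 2 (W + U = Z) on D(W)={3,4,6,7} D(U)={3,4,6} D(Z)={2,3,5,6}: W {3,4,6,7}->{3}; U {3,4,6}->{3}; Z {2,3,5,6}->{6} => REVISION
Constraint 3 (W < Z) on D(W)={3} D(Z)={6}: no change => not a revision
Constraint 4 (W + Z = U) on D(W)={3} D(Z)={6} D(U)={3}: W {3}->{}; Z {6}->{}; U {3}->{} => REVISION
Total revisions = 2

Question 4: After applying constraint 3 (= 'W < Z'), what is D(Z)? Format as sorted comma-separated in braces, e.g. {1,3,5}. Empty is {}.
Answer: {6}

Derivation:
Constraint 1 (Z != W) on D(Z)={2,3,5,6} D(W)={3,4,6,7}: no change
Constraint 2 (W + U = Z) on D(W)={3,4,6,7} D(U)={3,4,6} D(Z)={2,3,5,6}: W {3,4,6,7}->{3}; U {3,4,6}->{3}; Z {2,3,5,6}->{6}
Constraint 3 (W < Z) on D(W)={3} D(Z)={6}: no change
So after constraint 3: D(Z) = {6}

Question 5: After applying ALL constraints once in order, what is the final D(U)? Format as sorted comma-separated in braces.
Answer: {}

Derivation:
Constraint 1 (Z != W) on D(Z)={2,3,5,6} D(W)={3,4,6,7}: no change
Constraint 2 (W + U = Z) on D(W)={3,4,6,7} D(U)={3,4,6} D(Z)={2,3,5,6}: W {3,4,6,7}->{3}; U {3,4,6}->{3}; Z {2,3,5,6}->{6}
Constraint 3 (W < Z) on D(W)={3} D(Z)={6}: no change
Constraint 4 (W + Z = U) on D(W)={3} D(Z)={6} D(U)={3}: W {3}->{}; Z {6}->{}; U {3}->{}
So after all 4 constraints: D(U) = {}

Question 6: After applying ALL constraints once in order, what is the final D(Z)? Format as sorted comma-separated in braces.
Constraint 1 (Z != W) on D(Z)={2,3,5,6} D(W)={3,4,6,7}: no change
Constraint 2 (W + U = Z) on D(W)={3,4,6,7} D(U)={3,4,6} D(Z)={2,3,5,6}: W {3,4,6,7}->{3}; U {3,4,6}->{3}; Z {2,3,5,6}->{6}
Constraint 3 (W < Z) on D(W)={3} D(Z)={6}: no change
Constraint 4 (W + Z = U) on D(W)={3} D(Z)={6} D(U)={3}: W {3}->{}; Z {6}->{}; U {3}->{}
So after all 4 constraints: D(Z) = {}

Answer: {}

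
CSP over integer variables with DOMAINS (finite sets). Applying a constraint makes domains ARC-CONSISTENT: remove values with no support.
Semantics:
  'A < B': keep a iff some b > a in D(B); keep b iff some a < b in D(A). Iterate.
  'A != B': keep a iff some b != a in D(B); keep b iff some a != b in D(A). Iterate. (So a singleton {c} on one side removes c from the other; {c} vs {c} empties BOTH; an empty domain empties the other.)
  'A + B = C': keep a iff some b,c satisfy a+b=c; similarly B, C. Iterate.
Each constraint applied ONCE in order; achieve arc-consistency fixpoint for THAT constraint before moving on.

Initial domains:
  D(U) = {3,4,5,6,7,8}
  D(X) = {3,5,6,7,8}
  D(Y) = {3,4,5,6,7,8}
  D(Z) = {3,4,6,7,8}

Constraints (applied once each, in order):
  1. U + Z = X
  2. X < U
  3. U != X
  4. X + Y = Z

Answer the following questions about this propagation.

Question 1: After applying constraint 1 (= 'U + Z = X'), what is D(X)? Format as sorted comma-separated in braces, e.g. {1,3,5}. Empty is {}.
Constraint 1 (U + Z = X) on D(U)={3,4,5,6,7,8} D(Z)={3,4,6,7,8} D(X)={3,5,6,7,8}: U {3,4,5,6,7,8}->{3,4,5}; Z {3,4,6,7,8}->{3,4}; X {3,5,6,7,8}->{6,7,8}
So after constraint 1: D(X) = {6,7,8}

Answer: {6,7,8}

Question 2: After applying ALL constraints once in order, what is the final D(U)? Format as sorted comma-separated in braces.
Answer: {}

Derivation:
Constraint 1 (U + Z = X) on D(U)={3,4,5,6,7,8} D(Z)={3,4,6,7,8} D(X)={3,5,6,7,8}: U {3,4,5,6,7,8}->{3,4,5}; Z {3,4,6,7,8}->{3,4}; X {3,5,6,7,8}->{6,7,8}
Constraint 2 (X < U) on D(X)={6,7,8} D(U)={3,4,5}: X {6,7,8}->{}; U {3,4,5}->{}
Constraint 3 (U != X) on D(U)={} D(X)={}: no change
Constraint 4 (X + Y = Z) on D(X)={} D(Y)={3,4,5,6,7,8} D(Z)={3,4}: Y {3,4,5,6,7,8}->{}; Z {3,4}->{}
So after all 4 constraints: D(U) = {}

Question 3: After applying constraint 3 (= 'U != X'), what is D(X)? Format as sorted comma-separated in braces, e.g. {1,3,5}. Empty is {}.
Answer: {}

Derivation:
Constraint 1 (U + Z = X) on D(U)={3,4,5,6,7,8} D(Z)={3,4,6,7,8} D(X)={3,5,6,7,8}: U {3,4,5,6,7,8}->{3,4,5}; Z {3,4,6,7,8}->{3,4}; X {3,5,6,7,8}->{6,7,8}
Constraint 2 (X < U) on D(X)={6,7,8} D(U)={3,4,5}: X {6,7,8}->{}; U {3,4,5}->{}
Constraint 3 (U != X) on D(U)={} D(X)={}: no change
So after constraint 3: D(X) = {}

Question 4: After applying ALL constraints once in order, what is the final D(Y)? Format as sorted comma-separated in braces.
Answer: {}

Derivation:
Constraint 1 (U + Z = X) on D(U)={3,4,5,6,7,8} D(Z)={3,4,6,7,8} D(X)={3,5,6,7,8}: U {3,4,5,6,7,8}->{3,4,5}; Z {3,4,6,7,8}->{3,4}; X {3,5,6,7,8}->{6,7,8}
Constraint 2 (X < U) on D(X)={6,7,8} D(U)={3,4,5}: X {6,7,8}->{}; U {3,4,5}->{}
Constraint 3 (U != X) on D(U)={} D(X)={}: no change
Constraint 4 (X + Y = Z) on D(X)={} D(Y)={3,4,5,6,7,8} D(Z)={3,4}: Y {3,4,5,6,7,8}->{}; Z {3,4}->{}
So after all 4 constraints: D(Y) = {}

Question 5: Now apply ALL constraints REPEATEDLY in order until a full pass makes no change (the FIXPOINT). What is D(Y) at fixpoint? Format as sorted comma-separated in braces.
pass 0 (initial): D(Y)={3,4,5,6,7,8}
pass 1: U {3,4,5,6,7,8}->{}; X {3,5,6,7,8}->{}; Y {3,4,5,6,7,8}->{}; Z {3,4,6,7,8}->{}
pass 2: no change
Fixpoint after 2 passes: D(Y) = {}

Answer: {}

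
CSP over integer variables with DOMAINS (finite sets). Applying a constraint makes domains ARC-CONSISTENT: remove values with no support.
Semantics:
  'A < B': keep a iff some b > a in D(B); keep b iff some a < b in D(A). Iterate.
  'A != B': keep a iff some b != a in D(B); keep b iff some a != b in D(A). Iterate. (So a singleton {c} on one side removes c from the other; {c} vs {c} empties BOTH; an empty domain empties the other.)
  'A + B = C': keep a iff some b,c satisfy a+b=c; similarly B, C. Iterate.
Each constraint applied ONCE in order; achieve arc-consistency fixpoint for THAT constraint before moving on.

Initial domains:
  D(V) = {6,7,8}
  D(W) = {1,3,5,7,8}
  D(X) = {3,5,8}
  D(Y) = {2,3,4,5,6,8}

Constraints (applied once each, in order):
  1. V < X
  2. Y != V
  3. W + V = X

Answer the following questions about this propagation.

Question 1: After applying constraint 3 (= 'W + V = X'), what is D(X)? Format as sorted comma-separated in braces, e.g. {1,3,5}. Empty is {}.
Answer: {8}

Derivation:
Constraint 1 (V < X) on D(V)={6,7,8} D(X)={3,5,8}: V {6,7,8}->{6,7}; X {3,5,8}->{8}
Constraint 2 (Y != V) on D(Y)={2,3,4,5,6,8} D(V)={6,7}: no change
Constraint 3 (W + V = X) on D(W)={1,3,5,7,8} D(V)={6,7} D(X)={8}: W {1,3,5,7,8}->{1}; V {6,7}->{7}
So after constraint 3: D(X) = {8}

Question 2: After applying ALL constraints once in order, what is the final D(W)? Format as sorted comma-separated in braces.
Answer: {1}

Derivation:
Constraint 1 (V < X) on D(V)={6,7,8} D(X)={3,5,8}: V {6,7,8}->{6,7}; X {3,5,8}->{8}
Constraint 2 (Y != V) on D(Y)={2,3,4,5,6,8} D(V)={6,7}: no change
Constraint 3 (W + V = X) on D(W)={1,3,5,7,8} D(V)={6,7} D(X)={8}: W {1,3,5,7,8}->{1}; V {6,7}->{7}
So after all 3 constraints: D(W) = {1}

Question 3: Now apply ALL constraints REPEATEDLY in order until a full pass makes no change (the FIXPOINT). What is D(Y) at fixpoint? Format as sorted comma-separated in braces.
pass 0 (initial): D(Y)={2,3,4,5,6,8}
pass 1: V {6,7,8}->{7}; W {1,3,5,7,8}->{1}; X {3,5,8}->{8}
pass 2: no change
Fixpoint after 2 passes: D(Y) = {2,3,4,5,6,8}

Answer: {2,3,4,5,6,8}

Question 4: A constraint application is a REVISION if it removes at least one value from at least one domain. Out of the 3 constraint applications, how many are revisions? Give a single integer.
Constraint 1 (V < X) on D(V)={6,7,8} D(X)={3,5,8}: V {6,7,8}->{6,7}; X {3,5,8}->{8} => REVISION
Constraint 2 (Y != V) on D(Y)={2,3,4,5,6,8} D(V)={6,7}: no change => not a revision
Constraint 3 (W + V = X) on D(W)={1,3,5,7,8} D(V)={6,7} D(X)={8}: W {1,3,5,7,8}->{1}; V {6,7}->{7} => REVISION
Total revisions = 2

Answer: 2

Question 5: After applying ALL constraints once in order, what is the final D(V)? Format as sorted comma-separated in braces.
Answer: {7}

Derivation:
Constraint 1 (V < X) on D(V)={6,7,8} D(X)={3,5,8}: V {6,7,8}->{6,7}; X {3,5,8}->{8}
Constraint 2 (Y != V) on D(Y)={2,3,4,5,6,8} D(V)={6,7}: no change
Constraint 3 (W + V = X) on D(W)={1,3,5,7,8} D(V)={6,7} D(X)={8}: W {1,3,5,7,8}->{1}; V {6,7}->{7}
So after all 3 constraints: D(V) = {7}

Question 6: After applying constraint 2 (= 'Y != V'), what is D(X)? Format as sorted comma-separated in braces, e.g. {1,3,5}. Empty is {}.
Constraint 1 (V < X) on D(V)={6,7,8} D(X)={3,5,8}: V {6,7,8}->{6,7}; X {3,5,8}->{8}
Constraint 2 (Y != V) on D(Y)={2,3,4,5,6,8} D(V)={6,7}: no change
So after constraint 2: D(X) = {8}

Answer: {8}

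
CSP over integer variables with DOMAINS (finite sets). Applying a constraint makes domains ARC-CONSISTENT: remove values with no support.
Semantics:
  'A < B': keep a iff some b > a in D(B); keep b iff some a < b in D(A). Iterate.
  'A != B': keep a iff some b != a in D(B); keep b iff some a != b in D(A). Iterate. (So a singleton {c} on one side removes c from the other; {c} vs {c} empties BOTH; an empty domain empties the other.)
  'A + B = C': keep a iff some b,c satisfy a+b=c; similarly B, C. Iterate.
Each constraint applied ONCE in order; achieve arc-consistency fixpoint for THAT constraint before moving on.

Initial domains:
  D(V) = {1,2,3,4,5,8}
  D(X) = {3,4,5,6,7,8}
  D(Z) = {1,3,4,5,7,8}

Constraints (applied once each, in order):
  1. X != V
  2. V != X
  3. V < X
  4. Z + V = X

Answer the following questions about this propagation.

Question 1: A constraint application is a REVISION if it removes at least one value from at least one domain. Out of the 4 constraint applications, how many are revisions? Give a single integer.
Constraint 1 (X != V) on D(X)={3,4,5,6,7,8} D(V)={1,2,3,4,5,8}: no change => not a revision
Constraint 2 (V != X) on D(V)={1,2,3,4,5,8} D(X)={3,4,5,6,7,8}: no change => not a revision
Constraint 3 (V < X) on D(V)={1,2,3,4,5,8} D(X)={3,4,5,6,7,8}: V {1,2,3,4,5,8}->{1,2,3,4,5} => REVISION
Constraint 4 (Z + V = X) on D(Z)={1,3,4,5,7,8} D(V)={1,2,3,4,5} D(X)={3,4,5,6,7,8}: Z {1,3,4,5,7,8}->{1,3,4,5,7} => REVISION
Total revisions = 2

Answer: 2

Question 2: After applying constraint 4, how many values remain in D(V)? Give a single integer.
Constraint 1 (X != V) on D(X)={3,4,5,6,7,8} D(V)={1,2,3,4,5,8}: no change
Constraint 2 (V != X) on D(V)={1,2,3,4,5,8} D(X)={3,4,5,6,7,8}: no change
Constraint 3 (V < X) on D(V)={1,2,3,4,5,8} D(X)={3,4,5,6,7,8}: V {1,2,3,4,5,8}->{1,2,3,4,5}
Constraint 4 (Z + V = X) on D(Z)={1,3,4,5,7,8} D(V)={1,2,3,4,5} D(X)={3,4,5,6,7,8}: Z {1,3,4,5,7,8}->{1,3,4,5,7}
So after constraint 4: D(V)={1,2,3,4,5}, size = 5

Answer: 5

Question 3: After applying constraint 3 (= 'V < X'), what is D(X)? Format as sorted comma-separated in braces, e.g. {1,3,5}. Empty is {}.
Answer: {3,4,5,6,7,8}

Derivation:
Constraint 1 (X != V) on D(X)={3,4,5,6,7,8} D(V)={1,2,3,4,5,8}: no change
Constraint 2 (V != X) on D(V)={1,2,3,4,5,8} D(X)={3,4,5,6,7,8}: no change
Constraint 3 (V < X) on D(V)={1,2,3,4,5,8} D(X)={3,4,5,6,7,8}: V {1,2,3,4,5,8}->{1,2,3,4,5}
So after constraint 3: D(X) = {3,4,5,6,7,8}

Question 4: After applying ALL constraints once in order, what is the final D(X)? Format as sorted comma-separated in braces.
Constraint 1 (X != V) on D(X)={3,4,5,6,7,8} D(V)={1,2,3,4,5,8}: no change
Constraint 2 (V != X) on D(V)={1,2,3,4,5,8} D(X)={3,4,5,6,7,8}: no change
Constraint 3 (V < X) on D(V)={1,2,3,4,5,8} D(X)={3,4,5,6,7,8}: V {1,2,3,4,5,8}->{1,2,3,4,5}
Constraint 4 (Z + V = X) on D(Z)={1,3,4,5,7,8} D(V)={1,2,3,4,5} D(X)={3,4,5,6,7,8}: Z {1,3,4,5,7,8}->{1,3,4,5,7}
So after all 4 constraints: D(X) = {3,4,5,6,7,8}

Answer: {3,4,5,6,7,8}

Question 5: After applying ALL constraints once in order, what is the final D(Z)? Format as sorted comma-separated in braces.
Answer: {1,3,4,5,7}

Derivation:
Constraint 1 (X != V) on D(X)={3,4,5,6,7,8} D(V)={1,2,3,4,5,8}: no change
Constraint 2 (V != X) on D(V)={1,2,3,4,5,8} D(X)={3,4,5,6,7,8}: no change
Constraint 3 (V < X) on D(V)={1,2,3,4,5,8} D(X)={3,4,5,6,7,8}: V {1,2,3,4,5,8}->{1,2,3,4,5}
Constraint 4 (Z + V = X) on D(Z)={1,3,4,5,7,8} D(V)={1,2,3,4,5} D(X)={3,4,5,6,7,8}: Z {1,3,4,5,7,8}->{1,3,4,5,7}
So after all 4 constraints: D(Z) = {1,3,4,5,7}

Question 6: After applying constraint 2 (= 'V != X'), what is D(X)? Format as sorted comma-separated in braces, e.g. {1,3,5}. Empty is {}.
Constraint 1 (X != V) on D(X)={3,4,5,6,7,8} D(V)={1,2,3,4,5,8}: no change
Constraint 2 (V != X) on D(V)={1,2,3,4,5,8} D(X)={3,4,5,6,7,8}: no change
So after constraint 2: D(X) = {3,4,5,6,7,8}

Answer: {3,4,5,6,7,8}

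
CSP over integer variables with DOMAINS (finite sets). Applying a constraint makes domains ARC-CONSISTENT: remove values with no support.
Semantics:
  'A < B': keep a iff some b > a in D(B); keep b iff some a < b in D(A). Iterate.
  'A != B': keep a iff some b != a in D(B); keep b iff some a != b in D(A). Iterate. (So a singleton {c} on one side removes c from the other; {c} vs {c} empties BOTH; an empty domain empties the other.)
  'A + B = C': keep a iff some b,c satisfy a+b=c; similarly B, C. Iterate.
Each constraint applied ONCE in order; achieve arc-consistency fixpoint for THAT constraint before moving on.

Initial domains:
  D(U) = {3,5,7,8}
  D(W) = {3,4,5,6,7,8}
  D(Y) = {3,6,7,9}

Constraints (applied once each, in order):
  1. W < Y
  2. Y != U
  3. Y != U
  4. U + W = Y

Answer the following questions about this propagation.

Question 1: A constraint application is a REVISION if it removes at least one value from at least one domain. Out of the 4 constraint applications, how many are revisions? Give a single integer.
Answer: 2

Derivation:
Constraint 1 (W < Y) on D(W)={3,4,5,6,7,8} D(Y)={3,6,7,9}: Y {3,6,7,9}->{6,7,9} => REVISION
Constraint 2 (Y != U) on D(Y)={6,7,9} D(U)={3,5,7,8}: no change => not a revision
Constraint 3 (Y != U) on D(Y)={6,7,9} D(U)={3,5,7,8}: no change => not a revision
Constraint 4 (U + W = Y) on D(U)={3,5,7,8} D(W)={3,4,5,6,7,8} D(Y)={6,7,9}: U {3,5,7,8}->{3,5}; W {3,4,5,6,7,8}->{3,4,6} => REVISION
Total revisions = 2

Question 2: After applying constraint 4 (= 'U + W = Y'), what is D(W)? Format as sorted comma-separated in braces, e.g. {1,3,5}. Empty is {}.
Constraint 1 (W < Y) on D(W)={3,4,5,6,7,8} D(Y)={3,6,7,9}: Y {3,6,7,9}->{6,7,9}
Constraint 2 (Y != U) on D(Y)={6,7,9} D(U)={3,5,7,8}: no change
Constraint 3 (Y != U) on D(Y)={6,7,9} D(U)={3,5,7,8}: no change
Constraint 4 (U + W = Y) on D(U)={3,5,7,8} D(W)={3,4,5,6,7,8} D(Y)={6,7,9}: U {3,5,7,8}->{3,5}; W {3,4,5,6,7,8}->{3,4,6}
So after constraint 4: D(W) = {3,4,6}

Answer: {3,4,6}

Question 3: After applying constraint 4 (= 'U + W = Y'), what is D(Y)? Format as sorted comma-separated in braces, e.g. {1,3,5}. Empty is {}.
Constraint 1 (W < Y) on D(W)={3,4,5,6,7,8} D(Y)={3,6,7,9}: Y {3,6,7,9}->{6,7,9}
Constraint 2 (Y != U) on D(Y)={6,7,9} D(U)={3,5,7,8}: no change
Constraint 3 (Y != U) on D(Y)={6,7,9} D(U)={3,5,7,8}: no change
Constraint 4 (U + W = Y) on D(U)={3,5,7,8} D(W)={3,4,5,6,7,8} D(Y)={6,7,9}: U {3,5,7,8}->{3,5}; W {3,4,5,6,7,8}->{3,4,6}
So after constraint 4: D(Y) = {6,7,9}

Answer: {6,7,9}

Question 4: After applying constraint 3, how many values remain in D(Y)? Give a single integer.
Answer: 3

Derivation:
Constraint 1 (W < Y) on D(W)={3,4,5,6,7,8} D(Y)={3,6,7,9}: Y {3,6,7,9}->{6,7,9}
Constraint 2 (Y != U) on D(Y)={6,7,9} D(U)={3,5,7,8}: no change
Constraint 3 (Y != U) on D(Y)={6,7,9} D(U)={3,5,7,8}: no change
So after constraint 3: D(Y)={6,7,9}, size = 3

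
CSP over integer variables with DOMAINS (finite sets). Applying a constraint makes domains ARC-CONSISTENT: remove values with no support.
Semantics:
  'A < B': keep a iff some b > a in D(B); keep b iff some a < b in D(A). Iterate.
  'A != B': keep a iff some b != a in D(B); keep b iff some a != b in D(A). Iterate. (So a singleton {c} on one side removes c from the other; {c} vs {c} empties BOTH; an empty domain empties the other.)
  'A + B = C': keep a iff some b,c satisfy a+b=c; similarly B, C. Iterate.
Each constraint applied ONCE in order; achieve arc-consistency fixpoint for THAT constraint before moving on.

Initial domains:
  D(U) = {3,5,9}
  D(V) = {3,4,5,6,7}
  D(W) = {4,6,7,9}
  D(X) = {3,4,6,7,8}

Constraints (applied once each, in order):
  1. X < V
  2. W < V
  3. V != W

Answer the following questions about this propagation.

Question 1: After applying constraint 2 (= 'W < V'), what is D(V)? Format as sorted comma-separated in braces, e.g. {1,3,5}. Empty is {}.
Answer: {5,6,7}

Derivation:
Constraint 1 (X < V) on D(X)={3,4,6,7,8} D(V)={3,4,5,6,7}: X {3,4,6,7,8}->{3,4,6}; V {3,4,5,6,7}->{4,5,6,7}
Constraint 2 (W < V) on D(W)={4,6,7,9} D(V)={4,5,6,7}: W {4,6,7,9}->{4,6}; V {4,5,6,7}->{5,6,7}
So after constraint 2: D(V) = {5,6,7}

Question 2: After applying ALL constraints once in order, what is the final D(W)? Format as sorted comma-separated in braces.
Constraint 1 (X < V) on D(X)={3,4,6,7,8} D(V)={3,4,5,6,7}: X {3,4,6,7,8}->{3,4,6}; V {3,4,5,6,7}->{4,5,6,7}
Constraint 2 (W < V) on D(W)={4,6,7,9} D(V)={4,5,6,7}: W {4,6,7,9}->{4,6}; V {4,5,6,7}->{5,6,7}
Constraint 3 (V != W) on D(V)={5,6,7} D(W)={4,6}: no change
So after all 3 constraints: D(W) = {4,6}

Answer: {4,6}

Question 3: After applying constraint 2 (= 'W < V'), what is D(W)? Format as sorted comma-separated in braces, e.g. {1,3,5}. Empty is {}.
Answer: {4,6}

Derivation:
Constraint 1 (X < V) on D(X)={3,4,6,7,8} D(V)={3,4,5,6,7}: X {3,4,6,7,8}->{3,4,6}; V {3,4,5,6,7}->{4,5,6,7}
Constraint 2 (W < V) on D(W)={4,6,7,9} D(V)={4,5,6,7}: W {4,6,7,9}->{4,6}; V {4,5,6,7}->{5,6,7}
So after constraint 2: D(W) = {4,6}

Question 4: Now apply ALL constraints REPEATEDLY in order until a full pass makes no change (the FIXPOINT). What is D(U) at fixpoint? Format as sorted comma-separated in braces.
pass 0 (initial): D(U)={3,5,9}
pass 1: V {3,4,5,6,7}->{5,6,7}; W {4,6,7,9}->{4,6}; X {3,4,6,7,8}->{3,4,6}
pass 2: no change
Fixpoint after 2 passes: D(U) = {3,5,9}

Answer: {3,5,9}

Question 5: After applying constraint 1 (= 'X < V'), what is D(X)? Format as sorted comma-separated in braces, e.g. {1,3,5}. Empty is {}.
Constraint 1 (X < V) on D(X)={3,4,6,7,8} D(V)={3,4,5,6,7}: X {3,4,6,7,8}->{3,4,6}; V {3,4,5,6,7}->{4,5,6,7}
So after constraint 1: D(X) = {3,4,6}

Answer: {3,4,6}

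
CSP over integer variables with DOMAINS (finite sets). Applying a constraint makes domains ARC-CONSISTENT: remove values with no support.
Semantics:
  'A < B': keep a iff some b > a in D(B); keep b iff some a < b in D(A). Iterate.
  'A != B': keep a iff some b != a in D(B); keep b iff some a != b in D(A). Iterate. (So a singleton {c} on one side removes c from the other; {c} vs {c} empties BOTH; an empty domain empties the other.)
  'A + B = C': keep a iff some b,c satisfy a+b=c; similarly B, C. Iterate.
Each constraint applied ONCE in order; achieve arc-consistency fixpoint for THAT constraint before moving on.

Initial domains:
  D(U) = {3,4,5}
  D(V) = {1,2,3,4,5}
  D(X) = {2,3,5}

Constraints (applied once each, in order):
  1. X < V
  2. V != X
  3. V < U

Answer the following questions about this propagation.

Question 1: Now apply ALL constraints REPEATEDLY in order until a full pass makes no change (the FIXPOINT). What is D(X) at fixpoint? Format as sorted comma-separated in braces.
Answer: {2,3}

Derivation:
pass 0 (initial): D(X)={2,3,5}
pass 1: U {3,4,5}->{4,5}; V {1,2,3,4,5}->{3,4}; X {2,3,5}->{2,3}
pass 2: no change
Fixpoint after 2 passes: D(X) = {2,3}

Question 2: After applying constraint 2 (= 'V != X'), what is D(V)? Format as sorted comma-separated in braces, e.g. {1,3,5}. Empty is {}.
Answer: {3,4,5}

Derivation:
Constraint 1 (X < V) on D(X)={2,3,5} D(V)={1,2,3,4,5}: X {2,3,5}->{2,3}; V {1,2,3,4,5}->{3,4,5}
Constraint 2 (V != X) on D(V)={3,4,5} D(X)={2,3}: no change
So after constraint 2: D(V) = {3,4,5}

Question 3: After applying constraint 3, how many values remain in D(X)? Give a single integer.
Answer: 2

Derivation:
Constraint 1 (X < V) on D(X)={2,3,5} D(V)={1,2,3,4,5}: X {2,3,5}->{2,3}; V {1,2,3,4,5}->{3,4,5}
Constraint 2 (V != X) on D(V)={3,4,5} D(X)={2,3}: no change
Constraint 3 (V < U) on D(V)={3,4,5} D(U)={3,4,5}: V {3,4,5}->{3,4}; U {3,4,5}->{4,5}
So after constraint 3: D(X)={2,3}, size = 2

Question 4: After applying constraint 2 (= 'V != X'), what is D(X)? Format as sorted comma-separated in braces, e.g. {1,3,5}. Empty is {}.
Answer: {2,3}

Derivation:
Constraint 1 (X < V) on D(X)={2,3,5} D(V)={1,2,3,4,5}: X {2,3,5}->{2,3}; V {1,2,3,4,5}->{3,4,5}
Constraint 2 (V != X) on D(V)={3,4,5} D(X)={2,3}: no change
So after constraint 2: D(X) = {2,3}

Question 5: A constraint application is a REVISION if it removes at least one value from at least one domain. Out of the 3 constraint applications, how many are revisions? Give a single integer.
Constraint 1 (X < V) on D(X)={2,3,5} D(V)={1,2,3,4,5}: X {2,3,5}->{2,3}; V {1,2,3,4,5}->{3,4,5} => REVISION
Constraint 2 (V != X) on D(V)={3,4,5} D(X)={2,3}: no change => not a revision
Constraint 3 (V < U) on D(V)={3,4,5} D(U)={3,4,5}: V {3,4,5}->{3,4}; U {3,4,5}->{4,5} => REVISION
Total revisions = 2

Answer: 2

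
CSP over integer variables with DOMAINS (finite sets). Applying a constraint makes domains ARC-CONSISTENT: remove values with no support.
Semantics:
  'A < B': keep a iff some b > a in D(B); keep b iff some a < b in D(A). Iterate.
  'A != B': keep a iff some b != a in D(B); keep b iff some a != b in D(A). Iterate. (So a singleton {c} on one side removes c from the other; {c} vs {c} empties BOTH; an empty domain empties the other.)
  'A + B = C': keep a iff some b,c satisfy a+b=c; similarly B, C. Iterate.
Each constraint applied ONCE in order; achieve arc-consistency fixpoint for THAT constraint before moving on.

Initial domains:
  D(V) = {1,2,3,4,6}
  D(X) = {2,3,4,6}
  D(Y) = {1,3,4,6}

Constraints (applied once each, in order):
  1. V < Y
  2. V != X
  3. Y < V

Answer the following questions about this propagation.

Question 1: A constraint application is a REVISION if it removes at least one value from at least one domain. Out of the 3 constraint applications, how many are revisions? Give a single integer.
Answer: 2

Derivation:
Constraint 1 (V < Y) on D(V)={1,2,3,4,6} D(Y)={1,3,4,6}: V {1,2,3,4,6}->{1,2,3,4}; Y {1,3,4,6}->{3,4,6} => REVISION
Constraint 2 (V != X) on D(V)={1,2,3,4} D(X)={2,3,4,6}: no change => not a revision
Constraint 3 (Y < V) on D(Y)={3,4,6} D(V)={1,2,3,4}: Y {3,4,6}->{3}; V {1,2,3,4}->{4} => REVISION
Total revisions = 2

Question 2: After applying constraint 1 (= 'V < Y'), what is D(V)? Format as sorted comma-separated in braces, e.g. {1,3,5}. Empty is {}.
Constraint 1 (V < Y) on D(V)={1,2,3,4,6} D(Y)={1,3,4,6}: V {1,2,3,4,6}->{1,2,3,4}; Y {1,3,4,6}->{3,4,6}
So after constraint 1: D(V) = {1,2,3,4}

Answer: {1,2,3,4}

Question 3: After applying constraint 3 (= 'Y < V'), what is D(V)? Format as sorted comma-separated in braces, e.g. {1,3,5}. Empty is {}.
Answer: {4}

Derivation:
Constraint 1 (V < Y) on D(V)={1,2,3,4,6} D(Y)={1,3,4,6}: V {1,2,3,4,6}->{1,2,3,4}; Y {1,3,4,6}->{3,4,6}
Constraint 2 (V != X) on D(V)={1,2,3,4} D(X)={2,3,4,6}: no change
Constraint 3 (Y < V) on D(Y)={3,4,6} D(V)={1,2,3,4}: Y {3,4,6}->{3}; V {1,2,3,4}->{4}
So after constraint 3: D(V) = {4}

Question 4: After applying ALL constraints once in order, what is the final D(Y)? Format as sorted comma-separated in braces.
Answer: {3}

Derivation:
Constraint 1 (V < Y) on D(V)={1,2,3,4,6} D(Y)={1,3,4,6}: V {1,2,3,4,6}->{1,2,3,4}; Y {1,3,4,6}->{3,4,6}
Constraint 2 (V != X) on D(V)={1,2,3,4} D(X)={2,3,4,6}: no change
Constraint 3 (Y < V) on D(Y)={3,4,6} D(V)={1,2,3,4}: Y {3,4,6}->{3}; V {1,2,3,4}->{4}
So after all 3 constraints: D(Y) = {3}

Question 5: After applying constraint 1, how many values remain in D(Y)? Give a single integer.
Constraint 1 (V < Y) on D(V)={1,2,3,4,6} D(Y)={1,3,4,6}: V {1,2,3,4,6}->{1,2,3,4}; Y {1,3,4,6}->{3,4,6}
So after constraint 1: D(Y)={3,4,6}, size = 3

Answer: 3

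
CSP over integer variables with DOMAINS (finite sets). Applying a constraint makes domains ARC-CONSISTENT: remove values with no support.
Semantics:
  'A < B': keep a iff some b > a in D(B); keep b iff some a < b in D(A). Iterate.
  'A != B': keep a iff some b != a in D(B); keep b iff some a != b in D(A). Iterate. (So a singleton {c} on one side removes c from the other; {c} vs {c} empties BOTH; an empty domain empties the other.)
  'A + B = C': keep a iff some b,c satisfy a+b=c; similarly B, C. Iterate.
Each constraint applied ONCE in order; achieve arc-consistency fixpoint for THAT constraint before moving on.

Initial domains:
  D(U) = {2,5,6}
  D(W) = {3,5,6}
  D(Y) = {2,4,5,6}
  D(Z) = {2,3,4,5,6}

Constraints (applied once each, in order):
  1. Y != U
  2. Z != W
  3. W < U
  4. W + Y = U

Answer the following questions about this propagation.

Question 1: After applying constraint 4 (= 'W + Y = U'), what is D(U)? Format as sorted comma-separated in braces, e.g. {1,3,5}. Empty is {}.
Answer: {5}

Derivation:
Constraint 1 (Y != U) on D(Y)={2,4,5,6} D(U)={2,5,6}: no change
Constraint 2 (Z != W) on D(Z)={2,3,4,5,6} D(W)={3,5,6}: no change
Constraint 3 (W < U) on D(W)={3,5,6} D(U)={2,5,6}: W {3,5,6}->{3,5}; U {2,5,6}->{5,6}
Constraint 4 (W + Y = U) on D(W)={3,5} D(Y)={2,4,5,6} D(U)={5,6}: W {3,5}->{3}; Y {2,4,5,6}->{2}; U {5,6}->{5}
So after constraint 4: D(U) = {5}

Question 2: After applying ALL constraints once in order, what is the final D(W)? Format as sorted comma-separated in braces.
Answer: {3}

Derivation:
Constraint 1 (Y != U) on D(Y)={2,4,5,6} D(U)={2,5,6}: no change
Constraint 2 (Z != W) on D(Z)={2,3,4,5,6} D(W)={3,5,6}: no change
Constraint 3 (W < U) on D(W)={3,5,6} D(U)={2,5,6}: W {3,5,6}->{3,5}; U {2,5,6}->{5,6}
Constraint 4 (W + Y = U) on D(W)={3,5} D(Y)={2,4,5,6} D(U)={5,6}: W {3,5}->{3}; Y {2,4,5,6}->{2}; U {5,6}->{5}
So after all 4 constraints: D(W) = {3}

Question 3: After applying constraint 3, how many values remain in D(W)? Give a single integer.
Constraint 1 (Y != U) on D(Y)={2,4,5,6} D(U)={2,5,6}: no change
Constraint 2 (Z != W) on D(Z)={2,3,4,5,6} D(W)={3,5,6}: no change
Constraint 3 (W < U) on D(W)={3,5,6} D(U)={2,5,6}: W {3,5,6}->{3,5}; U {2,5,6}->{5,6}
So after constraint 3: D(W)={3,5}, size = 2

Answer: 2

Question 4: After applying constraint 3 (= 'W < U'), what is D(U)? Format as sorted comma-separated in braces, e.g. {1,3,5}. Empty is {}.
Answer: {5,6}

Derivation:
Constraint 1 (Y != U) on D(Y)={2,4,5,6} D(U)={2,5,6}: no change
Constraint 2 (Z != W) on D(Z)={2,3,4,5,6} D(W)={3,5,6}: no change
Constraint 3 (W < U) on D(W)={3,5,6} D(U)={2,5,6}: W {3,5,6}->{3,5}; U {2,5,6}->{5,6}
So after constraint 3: D(U) = {5,6}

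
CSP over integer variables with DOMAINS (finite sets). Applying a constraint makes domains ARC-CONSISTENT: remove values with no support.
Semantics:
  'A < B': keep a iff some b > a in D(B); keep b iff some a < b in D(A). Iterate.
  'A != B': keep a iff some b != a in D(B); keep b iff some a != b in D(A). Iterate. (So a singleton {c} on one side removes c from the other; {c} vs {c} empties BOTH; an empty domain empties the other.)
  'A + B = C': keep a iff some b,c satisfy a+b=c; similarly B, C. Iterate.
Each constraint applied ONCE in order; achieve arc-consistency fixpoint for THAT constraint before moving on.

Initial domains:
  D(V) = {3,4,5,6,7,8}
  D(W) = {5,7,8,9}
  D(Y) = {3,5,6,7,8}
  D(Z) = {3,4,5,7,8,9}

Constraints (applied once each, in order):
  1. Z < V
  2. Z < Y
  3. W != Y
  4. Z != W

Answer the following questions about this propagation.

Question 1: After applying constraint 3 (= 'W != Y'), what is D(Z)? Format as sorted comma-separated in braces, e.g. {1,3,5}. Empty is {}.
Constraint 1 (Z < V) on D(Z)={3,4,5,7,8,9} D(V)={3,4,5,6,7,8}: Z {3,4,5,7,8,9}->{3,4,5,7}; V {3,4,5,6,7,8}->{4,5,6,7,8}
Constraint 2 (Z < Y) on D(Z)={3,4,5,7} D(Y)={3,5,6,7,8}: Y {3,5,6,7,8}->{5,6,7,8}
Constraint 3 (W != Y) on D(W)={5,7,8,9} D(Y)={5,6,7,8}: no change
So after constraint 3: D(Z) = {3,4,5,7}

Answer: {3,4,5,7}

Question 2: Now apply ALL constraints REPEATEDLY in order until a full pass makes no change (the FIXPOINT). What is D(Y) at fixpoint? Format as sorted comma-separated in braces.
pass 0 (initial): D(Y)={3,5,6,7,8}
pass 1: V {3,4,5,6,7,8}->{4,5,6,7,8}; Y {3,5,6,7,8}->{5,6,7,8}; Z {3,4,5,7,8,9}->{3,4,5,7}
pass 2: no change
Fixpoint after 2 passes: D(Y) = {5,6,7,8}

Answer: {5,6,7,8}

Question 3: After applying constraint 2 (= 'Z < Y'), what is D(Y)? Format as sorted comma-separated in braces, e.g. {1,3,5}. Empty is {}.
Answer: {5,6,7,8}

Derivation:
Constraint 1 (Z < V) on D(Z)={3,4,5,7,8,9} D(V)={3,4,5,6,7,8}: Z {3,4,5,7,8,9}->{3,4,5,7}; V {3,4,5,6,7,8}->{4,5,6,7,8}
Constraint 2 (Z < Y) on D(Z)={3,4,5,7} D(Y)={3,5,6,7,8}: Y {3,5,6,7,8}->{5,6,7,8}
So after constraint 2: D(Y) = {5,6,7,8}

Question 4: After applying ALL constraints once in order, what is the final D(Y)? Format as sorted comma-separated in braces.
Constraint 1 (Z < V) on D(Z)={3,4,5,7,8,9} D(V)={3,4,5,6,7,8}: Z {3,4,5,7,8,9}->{3,4,5,7}; V {3,4,5,6,7,8}->{4,5,6,7,8}
Constraint 2 (Z < Y) on D(Z)={3,4,5,7} D(Y)={3,5,6,7,8}: Y {3,5,6,7,8}->{5,6,7,8}
Constraint 3 (W != Y) on D(W)={5,7,8,9} D(Y)={5,6,7,8}: no change
Constraint 4 (Z != W) on D(Z)={3,4,5,7} D(W)={5,7,8,9}: no change
So after all 4 constraints: D(Y) = {5,6,7,8}

Answer: {5,6,7,8}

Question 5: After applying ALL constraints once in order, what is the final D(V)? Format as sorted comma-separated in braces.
Constraint 1 (Z < V) on D(Z)={3,4,5,7,8,9} D(V)={3,4,5,6,7,8}: Z {3,4,5,7,8,9}->{3,4,5,7}; V {3,4,5,6,7,8}->{4,5,6,7,8}
Constraint 2 (Z < Y) on D(Z)={3,4,5,7} D(Y)={3,5,6,7,8}: Y {3,5,6,7,8}->{5,6,7,8}
Constraint 3 (W != Y) on D(W)={5,7,8,9} D(Y)={5,6,7,8}: no change
Constraint 4 (Z != W) on D(Z)={3,4,5,7} D(W)={5,7,8,9}: no change
So after all 4 constraints: D(V) = {4,5,6,7,8}

Answer: {4,5,6,7,8}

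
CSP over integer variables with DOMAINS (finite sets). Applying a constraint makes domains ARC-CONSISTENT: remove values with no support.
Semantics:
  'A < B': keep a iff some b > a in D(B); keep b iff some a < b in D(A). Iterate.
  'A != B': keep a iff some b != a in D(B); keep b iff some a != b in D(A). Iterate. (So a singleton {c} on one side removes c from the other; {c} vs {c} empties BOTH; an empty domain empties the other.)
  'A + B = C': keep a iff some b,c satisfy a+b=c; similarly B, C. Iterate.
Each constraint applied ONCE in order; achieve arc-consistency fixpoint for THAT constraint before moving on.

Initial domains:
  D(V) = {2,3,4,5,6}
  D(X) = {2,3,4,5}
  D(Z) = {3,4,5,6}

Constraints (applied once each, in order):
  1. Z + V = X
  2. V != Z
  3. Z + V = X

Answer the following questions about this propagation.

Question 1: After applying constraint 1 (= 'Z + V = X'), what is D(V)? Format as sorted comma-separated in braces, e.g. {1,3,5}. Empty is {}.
Answer: {2}

Derivation:
Constraint 1 (Z + V = X) on D(Z)={3,4,5,6} D(V)={2,3,4,5,6} D(X)={2,3,4,5}: Z {3,4,5,6}->{3}; V {2,3,4,5,6}->{2}; X {2,3,4,5}->{5}
So after constraint 1: D(V) = {2}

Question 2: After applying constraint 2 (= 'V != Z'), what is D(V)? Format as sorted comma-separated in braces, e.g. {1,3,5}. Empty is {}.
Answer: {2}

Derivation:
Constraint 1 (Z + V = X) on D(Z)={3,4,5,6} D(V)={2,3,4,5,6} D(X)={2,3,4,5}: Z {3,4,5,6}->{3}; V {2,3,4,5,6}->{2}; X {2,3,4,5}->{5}
Constraint 2 (V != Z) on D(V)={2} D(Z)={3}: no change
So after constraint 2: D(V) = {2}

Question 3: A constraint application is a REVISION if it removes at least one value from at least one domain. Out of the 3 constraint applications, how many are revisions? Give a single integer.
Answer: 1

Derivation:
Constraint 1 (Z + V = X) on D(Z)={3,4,5,6} D(V)={2,3,4,5,6} D(X)={2,3,4,5}: Z {3,4,5,6}->{3}; V {2,3,4,5,6}->{2}; X {2,3,4,5}->{5} => REVISION
Constraint 2 (V != Z) on D(V)={2} D(Z)={3}: no change => not a revision
Constraint 3 (Z + V = X) on D(Z)={3} D(V)={2} D(X)={5}: no change => not a revision
Total revisions = 1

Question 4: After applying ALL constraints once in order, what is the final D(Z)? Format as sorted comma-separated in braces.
Constraint 1 (Z + V = X) on D(Z)={3,4,5,6} D(V)={2,3,4,5,6} D(X)={2,3,4,5}: Z {3,4,5,6}->{3}; V {2,3,4,5,6}->{2}; X {2,3,4,5}->{5}
Constraint 2 (V != Z) on D(V)={2} D(Z)={3}: no change
Constraint 3 (Z + V = X) on D(Z)={3} D(V)={2} D(X)={5}: no change
So after all 3 constraints: D(Z) = {3}

Answer: {3}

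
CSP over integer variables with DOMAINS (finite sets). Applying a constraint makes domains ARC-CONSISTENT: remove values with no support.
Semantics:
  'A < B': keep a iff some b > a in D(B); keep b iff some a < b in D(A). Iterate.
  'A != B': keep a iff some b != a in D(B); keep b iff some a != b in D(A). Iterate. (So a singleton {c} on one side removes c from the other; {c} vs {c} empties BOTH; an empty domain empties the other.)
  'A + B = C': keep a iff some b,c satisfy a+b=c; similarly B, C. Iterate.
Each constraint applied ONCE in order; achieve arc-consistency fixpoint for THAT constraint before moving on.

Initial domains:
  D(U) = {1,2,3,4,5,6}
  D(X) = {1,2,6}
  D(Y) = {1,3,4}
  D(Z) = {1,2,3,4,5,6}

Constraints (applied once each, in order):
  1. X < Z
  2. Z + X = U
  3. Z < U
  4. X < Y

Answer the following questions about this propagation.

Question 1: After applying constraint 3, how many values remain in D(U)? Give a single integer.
Answer: 4

Derivation:
Constraint 1 (X < Z) on D(X)={1,2,6} D(Z)={1,2,3,4,5,6}: X {1,2,6}->{1,2}; Z {1,2,3,4,5,6}->{2,3,4,5,6}
Constraint 2 (Z + X = U) on D(Z)={2,3,4,5,6} D(X)={1,2} D(U)={1,2,3,4,5,6}: Z {2,3,4,5,6}->{2,3,4,5}; U {1,2,3,4,5,6}->{3,4,5,6}
Constraint 3 (Z < U) on D(Z)={2,3,4,5} D(U)={3,4,5,6}: no change
So after constraint 3: D(U)={3,4,5,6}, size = 4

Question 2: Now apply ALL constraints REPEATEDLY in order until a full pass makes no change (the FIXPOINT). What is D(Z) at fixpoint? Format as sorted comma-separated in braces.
Answer: {2,3,4,5}

Derivation:
pass 0 (initial): D(Z)={1,2,3,4,5,6}
pass 1: U {1,2,3,4,5,6}->{3,4,5,6}; X {1,2,6}->{1,2}; Y {1,3,4}->{3,4}; Z {1,2,3,4,5,6}->{2,3,4,5}
pass 2: no change
Fixpoint after 2 passes: D(Z) = {2,3,4,5}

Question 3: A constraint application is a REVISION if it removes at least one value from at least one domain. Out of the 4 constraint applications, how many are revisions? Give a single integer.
Constraint 1 (X < Z) on D(X)={1,2,6} D(Z)={1,2,3,4,5,6}: X {1,2,6}->{1,2}; Z {1,2,3,4,5,6}->{2,3,4,5,6} => REVISION
Constraint 2 (Z + X = U) on D(Z)={2,3,4,5,6} D(X)={1,2} D(U)={1,2,3,4,5,6}: Z {2,3,4,5,6}->{2,3,4,5}; U {1,2,3,4,5,6}->{3,4,5,6} => REVISION
Constraint 3 (Z < U) on D(Z)={2,3,4,5} D(U)={3,4,5,6}: no change => not a revision
Constraint 4 (X < Y) on D(X)={1,2} D(Y)={1,3,4}: Y {1,3,4}->{3,4} => REVISION
Total revisions = 3

Answer: 3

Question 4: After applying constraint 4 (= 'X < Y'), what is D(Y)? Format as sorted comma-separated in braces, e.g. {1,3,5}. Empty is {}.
Answer: {3,4}

Derivation:
Constraint 1 (X < Z) on D(X)={1,2,6} D(Z)={1,2,3,4,5,6}: X {1,2,6}->{1,2}; Z {1,2,3,4,5,6}->{2,3,4,5,6}
Constraint 2 (Z + X = U) on D(Z)={2,3,4,5,6} D(X)={1,2} D(U)={1,2,3,4,5,6}: Z {2,3,4,5,6}->{2,3,4,5}; U {1,2,3,4,5,6}->{3,4,5,6}
Constraint 3 (Z < U) on D(Z)={2,3,4,5} D(U)={3,4,5,6}: no change
Constraint 4 (X < Y) on D(X)={1,2} D(Y)={1,3,4}: Y {1,3,4}->{3,4}
So after constraint 4: D(Y) = {3,4}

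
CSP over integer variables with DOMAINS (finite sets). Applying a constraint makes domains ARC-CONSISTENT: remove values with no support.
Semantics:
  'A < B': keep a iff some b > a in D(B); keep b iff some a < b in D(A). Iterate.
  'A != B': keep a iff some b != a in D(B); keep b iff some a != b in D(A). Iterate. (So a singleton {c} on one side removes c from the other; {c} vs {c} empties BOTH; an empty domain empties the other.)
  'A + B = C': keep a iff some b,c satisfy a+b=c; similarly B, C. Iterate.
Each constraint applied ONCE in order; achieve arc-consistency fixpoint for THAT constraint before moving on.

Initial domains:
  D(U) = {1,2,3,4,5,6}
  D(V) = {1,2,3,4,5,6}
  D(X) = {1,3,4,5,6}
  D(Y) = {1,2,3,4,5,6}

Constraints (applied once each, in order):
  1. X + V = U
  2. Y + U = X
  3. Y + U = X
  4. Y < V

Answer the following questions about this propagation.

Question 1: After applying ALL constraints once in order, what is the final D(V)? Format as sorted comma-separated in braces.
Answer: {2,3,4,5}

Derivation:
Constraint 1 (X + V = U) on D(X)={1,3,4,5,6} D(V)={1,2,3,4,5,6} D(U)={1,2,3,4,5,6}: X {1,3,4,5,6}->{1,3,4,5}; V {1,2,3,4,5,6}->{1,2,3,4,5}; U {1,2,3,4,5,6}->{2,3,4,5,6}
Constraint 2 (Y + U = X) on D(Y)={1,2,3,4,5,6} D(U)={2,3,4,5,6} D(X)={1,3,4,5}: Y {1,2,3,4,5,6}->{1,2,3}; U {2,3,4,5,6}->{2,3,4}; X {1,3,4,5}->{3,4,5}
Constraint 3 (Y + U = X) on D(Y)={1,2,3} D(U)={2,3,4} D(X)={3,4,5}: no change
Constraint 4 (Y < V) on D(Y)={1,2,3} D(V)={1,2,3,4,5}: V {1,2,3,4,5}->{2,3,4,5}
So after all 4 constraints: D(V) = {2,3,4,5}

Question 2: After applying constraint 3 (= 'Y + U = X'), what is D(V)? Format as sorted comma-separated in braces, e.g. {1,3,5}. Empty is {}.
Constraint 1 (X + V = U) on D(X)={1,3,4,5,6} D(V)={1,2,3,4,5,6} D(U)={1,2,3,4,5,6}: X {1,3,4,5,6}->{1,3,4,5}; V {1,2,3,4,5,6}->{1,2,3,4,5}; U {1,2,3,4,5,6}->{2,3,4,5,6}
Constraint 2 (Y + U = X) on D(Y)={1,2,3,4,5,6} D(U)={2,3,4,5,6} D(X)={1,3,4,5}: Y {1,2,3,4,5,6}->{1,2,3}; U {2,3,4,5,6}->{2,3,4}; X {1,3,4,5}->{3,4,5}
Constraint 3 (Y + U = X) on D(Y)={1,2,3} D(U)={2,3,4} D(X)={3,4,5}: no change
So after constraint 3: D(V) = {1,2,3,4,5}

Answer: {1,2,3,4,5}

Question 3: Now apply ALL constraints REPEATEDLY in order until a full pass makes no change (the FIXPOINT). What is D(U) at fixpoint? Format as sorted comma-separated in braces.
Answer: {}

Derivation:
pass 0 (initial): D(U)={1,2,3,4,5,6}
pass 1: U {1,2,3,4,5,6}->{2,3,4}; V {1,2,3,4,5,6}->{2,3,4,5}; X {1,3,4,5,6}->{3,4,5}; Y {1,2,3,4,5,6}->{1,2,3}
pass 2: U {2,3,4}->{}; V {2,3,4,5}->{}; X {3,4,5}->{}; Y {1,2,3}->{}
pass 3: no change
Fixpoint after 3 passes: D(U) = {}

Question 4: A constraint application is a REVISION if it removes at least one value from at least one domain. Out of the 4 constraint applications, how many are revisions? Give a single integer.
Answer: 3

Derivation:
Constraint 1 (X + V = U) on D(X)={1,3,4,5,6} D(V)={1,2,3,4,5,6} D(U)={1,2,3,4,5,6}: X {1,3,4,5,6}->{1,3,4,5}; V {1,2,3,4,5,6}->{1,2,3,4,5}; U {1,2,3,4,5,6}->{2,3,4,5,6} => REVISION
Constraint 2 (Y + U = X) on D(Y)={1,2,3,4,5,6} D(U)={2,3,4,5,6} D(X)={1,3,4,5}: Y {1,2,3,4,5,6}->{1,2,3}; U {2,3,4,5,6}->{2,3,4}; X {1,3,4,5}->{3,4,5} => REVISION
Constraint 3 (Y + U = X) on D(Y)={1,2,3} D(U)={2,3,4} D(X)={3,4,5}: no change => not a revision
Constraint 4 (Y < V) on D(Y)={1,2,3} D(V)={1,2,3,4,5}: V {1,2,3,4,5}->{2,3,4,5} => REVISION
Total revisions = 3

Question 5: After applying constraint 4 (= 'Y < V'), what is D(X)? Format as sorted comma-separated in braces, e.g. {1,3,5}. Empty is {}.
Answer: {3,4,5}

Derivation:
Constraint 1 (X + V = U) on D(X)={1,3,4,5,6} D(V)={1,2,3,4,5,6} D(U)={1,2,3,4,5,6}: X {1,3,4,5,6}->{1,3,4,5}; V {1,2,3,4,5,6}->{1,2,3,4,5}; U {1,2,3,4,5,6}->{2,3,4,5,6}
Constraint 2 (Y + U = X) on D(Y)={1,2,3,4,5,6} D(U)={2,3,4,5,6} D(X)={1,3,4,5}: Y {1,2,3,4,5,6}->{1,2,3}; U {2,3,4,5,6}->{2,3,4}; X {1,3,4,5}->{3,4,5}
Constraint 3 (Y + U = X) on D(Y)={1,2,3} D(U)={2,3,4} D(X)={3,4,5}: no change
Constraint 4 (Y < V) on D(Y)={1,2,3} D(V)={1,2,3,4,5}: V {1,2,3,4,5}->{2,3,4,5}
So after constraint 4: D(X) = {3,4,5}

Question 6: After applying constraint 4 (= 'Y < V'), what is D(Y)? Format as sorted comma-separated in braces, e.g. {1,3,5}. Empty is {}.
Answer: {1,2,3}

Derivation:
Constraint 1 (X + V = U) on D(X)={1,3,4,5,6} D(V)={1,2,3,4,5,6} D(U)={1,2,3,4,5,6}: X {1,3,4,5,6}->{1,3,4,5}; V {1,2,3,4,5,6}->{1,2,3,4,5}; U {1,2,3,4,5,6}->{2,3,4,5,6}
Constraint 2 (Y + U = X) on D(Y)={1,2,3,4,5,6} D(U)={2,3,4,5,6} D(X)={1,3,4,5}: Y {1,2,3,4,5,6}->{1,2,3}; U {2,3,4,5,6}->{2,3,4}; X {1,3,4,5}->{3,4,5}
Constraint 3 (Y + U = X) on D(Y)={1,2,3} D(U)={2,3,4} D(X)={3,4,5}: no change
Constraint 4 (Y < V) on D(Y)={1,2,3} D(V)={1,2,3,4,5}: V {1,2,3,4,5}->{2,3,4,5}
So after constraint 4: D(Y) = {1,2,3}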